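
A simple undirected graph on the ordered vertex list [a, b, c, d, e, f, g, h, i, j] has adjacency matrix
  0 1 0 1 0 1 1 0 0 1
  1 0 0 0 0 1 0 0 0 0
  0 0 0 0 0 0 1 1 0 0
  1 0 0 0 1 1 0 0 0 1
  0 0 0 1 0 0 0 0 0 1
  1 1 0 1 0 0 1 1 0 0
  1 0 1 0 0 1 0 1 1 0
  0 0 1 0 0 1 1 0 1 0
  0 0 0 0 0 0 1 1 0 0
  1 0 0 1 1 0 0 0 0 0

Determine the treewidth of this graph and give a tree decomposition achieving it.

Treewidth 2.
One such decomposition:
Bags: B1 = {a, f, g}  B2 = {a, d, f}  B3 = {f, g, h}  B4 = {c, g, h}  B5 = {a, d, j}  B6 = {d, e, j}  B7 = {g, h, i}  B8 = {a, b, f}
Tree: B1–B2, B1–B3, B3–B4, B2–B5, B5–B6, B3–B7, B2–B8

Each bag holds 3 vertices, so the decomposition has width 2, which upper-bounds the treewidth. Conversely, {f, g, h} is a clique of size 3, and the vertices of any clique must share a bag in every tree decomposition; so some bag has ≥ 3 vertices and tw(G) ≥ 2. Therefore the treewidth is 2.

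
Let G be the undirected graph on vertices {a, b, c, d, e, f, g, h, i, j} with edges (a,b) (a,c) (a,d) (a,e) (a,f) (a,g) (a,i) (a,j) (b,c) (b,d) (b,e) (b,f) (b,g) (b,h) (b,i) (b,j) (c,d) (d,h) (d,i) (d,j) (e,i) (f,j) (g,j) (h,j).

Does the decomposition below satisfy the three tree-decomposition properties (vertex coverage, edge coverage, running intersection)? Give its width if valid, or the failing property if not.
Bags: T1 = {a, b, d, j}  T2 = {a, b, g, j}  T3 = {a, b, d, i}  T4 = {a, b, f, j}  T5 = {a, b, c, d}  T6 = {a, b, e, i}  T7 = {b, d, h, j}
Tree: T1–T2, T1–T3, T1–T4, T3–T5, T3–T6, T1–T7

Yes; width 3.

Every vertex of G appears in some bag (union = {a, b, c, d, e, f, g, h, i, j}); every edge is covered by a bag; and for each vertex v the set of bags containing v is connected in the bag tree. The decomposition is therefore valid. The largest bag has 4 vertices, so the width is 3.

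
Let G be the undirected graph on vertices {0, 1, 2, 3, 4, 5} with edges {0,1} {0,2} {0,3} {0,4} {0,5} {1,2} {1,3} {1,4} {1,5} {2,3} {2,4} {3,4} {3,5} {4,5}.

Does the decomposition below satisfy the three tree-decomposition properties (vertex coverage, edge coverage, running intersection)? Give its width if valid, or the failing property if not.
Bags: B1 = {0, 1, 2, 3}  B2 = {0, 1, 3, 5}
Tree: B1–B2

No — vertex 4 appears in no bag.

A tree decomposition must satisfy three properties: every vertex lies in some bag; for every edge, both endpoints lie together in some bag; and for every vertex, the bags containing it form a connected subtree. Here vertex 4 appears in no bag, so the decomposition is invalid.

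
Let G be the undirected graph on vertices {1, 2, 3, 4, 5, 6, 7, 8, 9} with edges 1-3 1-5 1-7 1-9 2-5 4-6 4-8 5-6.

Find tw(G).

A width-1 tree decomposition is:
Bags: B1 = {1, 5}  B2 = {1, 9}  B3 = {5, 6}  B4 = {4, 6}  B5 = {1, 3}  B6 = {4, 8}  B7 = {1, 7}  B8 = {2, 5}
Tree: B1–B2, B1–B3, B3–B4, B1–B5, B4–B6, B2–B7, B3–B8
The largest bag has 2 vertices, giving width 1; this decomposition certifies tw(G) ≤ 1. Since G has at least one edge (e.g. 1–5), it is not an edgeless graph, so tw(G) ≥ 1. Combining the bounds, tw(G) = 1.

1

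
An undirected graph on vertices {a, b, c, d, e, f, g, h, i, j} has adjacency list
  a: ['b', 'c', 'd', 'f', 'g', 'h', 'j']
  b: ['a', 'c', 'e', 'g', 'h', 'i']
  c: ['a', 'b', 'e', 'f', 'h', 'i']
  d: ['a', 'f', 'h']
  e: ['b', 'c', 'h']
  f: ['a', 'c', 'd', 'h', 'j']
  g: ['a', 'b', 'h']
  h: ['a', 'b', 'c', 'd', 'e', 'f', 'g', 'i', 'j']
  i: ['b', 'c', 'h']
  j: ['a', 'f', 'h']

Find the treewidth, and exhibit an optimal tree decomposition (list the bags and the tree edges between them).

The largest bag has 4 vertices, giving width 3; this decomposition certifies tw(G) ≤ 3. Conversely, {b, c, e, h} is a clique of size 4, and the vertices of any clique must share a bag in every tree decomposition; so some bag has ≥ 4 vertices and tw(G) ≥ 3. Hence tw(G) = 3 exactly.

Treewidth 3.
One optimal decomposition is:
Bags: B1 = {a, b, c, h}  B2 = {a, b, g, h}  B3 = {b, c, e, h}  B4 = {a, c, f, h}  B5 = {b, c, h, i}  B6 = {a, f, h, j}  B7 = {a, d, f, h}
Tree: B1–B2, B1–B3, B1–B4, B3–B5, B4–B6, B4–B7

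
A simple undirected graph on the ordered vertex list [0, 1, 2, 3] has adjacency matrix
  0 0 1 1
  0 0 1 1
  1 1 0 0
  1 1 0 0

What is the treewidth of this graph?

2

A width-2 tree decomposition is:
Bags: B1 = {0, 1, 3}  B2 = {0, 1, 2}
Tree: B1–B2
Each bag holds 3 vertices, so the decomposition has width 2, which upper-bounds the treewidth. For the lower bound, G contains the cycle 1–3–0–2–1, so G is not a forest; only forests have treewidth ≤ 1, hence tw(G) ≥ 2. Therefore the treewidth is 2.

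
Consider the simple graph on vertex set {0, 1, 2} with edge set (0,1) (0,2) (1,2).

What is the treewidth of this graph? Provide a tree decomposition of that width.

Treewidth 2.
One optimal decomposition is:
Bags: B1 = {0, 1, 2}
Tree: (single bag)

With just one bag of size 3, the width is 3 − 1 = 2, so tw(G) ≤ 2. On the other hand G contains the 3-clique {0, 1, 2}. A clique must lie in a single bag of any decomposition, so no decomposition can have width below 2. Combining the bounds, tw(G) = 2.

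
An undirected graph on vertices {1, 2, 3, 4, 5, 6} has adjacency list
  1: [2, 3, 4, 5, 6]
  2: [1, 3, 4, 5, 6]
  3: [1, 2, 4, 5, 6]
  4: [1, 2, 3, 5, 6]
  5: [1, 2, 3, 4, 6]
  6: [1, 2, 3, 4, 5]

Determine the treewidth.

A width-5 tree decomposition is:
Bags: B1 = {1, 2, 3, 4, 5, 6}
Tree: (single bag)
With just one bag of size 6, the width is 6 − 1 = 5, so tw(G) ≤ 5. On the other hand G contains the 6-clique {1, 2, 3, 4, 5, 6}. A clique must lie in a single bag of any decomposition, so no decomposition can have width below 5. Hence tw(G) = 5 exactly.

5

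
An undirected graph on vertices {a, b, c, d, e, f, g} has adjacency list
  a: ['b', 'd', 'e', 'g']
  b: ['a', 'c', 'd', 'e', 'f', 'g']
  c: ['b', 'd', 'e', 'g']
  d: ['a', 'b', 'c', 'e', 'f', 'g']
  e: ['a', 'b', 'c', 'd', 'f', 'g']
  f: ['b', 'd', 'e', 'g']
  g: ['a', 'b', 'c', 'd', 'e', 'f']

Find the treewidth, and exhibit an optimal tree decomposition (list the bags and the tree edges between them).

Treewidth 4.
One such decomposition:
Bags: B1 = {b, d, e, f, g}  B2 = {a, b, d, e, g}  B3 = {b, c, d, e, g}
Tree: B1–B2, B2–B3

Every bag has size at most 5, so the width is 5 − 1 = 4 and tw(G) ≤ 4. On the other hand G contains the 5-clique {a, b, d, e, g}. A clique must lie in a single bag of any decomposition, so no decomposition can have width below 4. Combining the bounds, tw(G) = 4.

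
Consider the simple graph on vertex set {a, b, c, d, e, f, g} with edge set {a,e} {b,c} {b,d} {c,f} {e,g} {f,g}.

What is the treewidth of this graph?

1

A width-1 tree decomposition is:
Bags: B1 = {a, e}  B2 = {e, g}  B3 = {f, g}  B4 = {c, f}  B5 = {b, c}  B6 = {b, d}
Tree: B1–B2, B2–B3, B3–B4, B4–B5, B5–B6
The largest bag has 2 vertices, giving width 1; this decomposition certifies tw(G) ≤ 1. Any graph with an edge has treewidth ≥ 1, and G has the edge a–e. Combining the bounds, tw(G) = 1.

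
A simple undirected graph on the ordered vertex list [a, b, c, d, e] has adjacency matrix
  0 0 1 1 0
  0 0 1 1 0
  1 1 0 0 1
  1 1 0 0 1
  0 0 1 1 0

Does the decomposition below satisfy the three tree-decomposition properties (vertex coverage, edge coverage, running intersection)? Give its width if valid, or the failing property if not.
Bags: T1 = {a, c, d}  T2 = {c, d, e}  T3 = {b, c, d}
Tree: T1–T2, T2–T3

Checking the three conditions: (i) the bags cover all of {a, b, c, d, e}; (ii) for each edge, some bag contains both endpoints; (iii) the bags containing any fixed vertex form a subtree. All hold, so the decomposition is valid with width 3 − 1 = 2.

Yes; width 2.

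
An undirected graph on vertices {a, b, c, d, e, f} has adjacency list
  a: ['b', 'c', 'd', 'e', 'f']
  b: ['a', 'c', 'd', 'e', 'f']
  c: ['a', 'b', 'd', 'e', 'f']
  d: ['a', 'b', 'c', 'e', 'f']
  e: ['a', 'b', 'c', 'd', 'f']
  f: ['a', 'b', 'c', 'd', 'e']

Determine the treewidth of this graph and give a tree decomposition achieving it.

With just one bag of size 6, the width is 6 − 1 = 5, so tw(G) ≤ 5. For the lower bound, the 6 vertices {a, b, c, d, e, f} are pairwise adjacent, and any tree decomposition puts a clique entirely inside one bag — forcing width ≥ 5. Combining the bounds, tw(G) = 5.

Treewidth 5.
One such decomposition:
Bags: B1 = {a, b, c, d, e, f}
Tree: (single bag)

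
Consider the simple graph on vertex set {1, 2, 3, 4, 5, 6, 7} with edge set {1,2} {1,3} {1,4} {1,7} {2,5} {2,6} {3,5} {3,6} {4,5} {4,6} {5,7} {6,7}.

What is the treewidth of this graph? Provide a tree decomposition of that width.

Treewidth 3.
One optimal decomposition is:
Bags: B1 = {1, 3, 5, 6}  B2 = {1, 4, 5, 6}  B3 = {1, 5, 6, 7}  B4 = {1, 2, 5, 6}
Tree: B1–B2, B2–B3, B3–B4

The largest bag has 4 vertices, giving width 3; this decomposition certifies tw(G) ≤ 3. For the lower bound: the 4 vertex sets {3,6}, {1,4}, {5}, {7} are disjoint, each induces a connected subgraph, and every pair is joined by at least one edge of G. Contracting each set to a single vertex therefore yields K_{4} as a minor, and since treewidth is minor-monotone, tw(G) ≥ tw(K_{4}) = 3. Therefore the treewidth is 3.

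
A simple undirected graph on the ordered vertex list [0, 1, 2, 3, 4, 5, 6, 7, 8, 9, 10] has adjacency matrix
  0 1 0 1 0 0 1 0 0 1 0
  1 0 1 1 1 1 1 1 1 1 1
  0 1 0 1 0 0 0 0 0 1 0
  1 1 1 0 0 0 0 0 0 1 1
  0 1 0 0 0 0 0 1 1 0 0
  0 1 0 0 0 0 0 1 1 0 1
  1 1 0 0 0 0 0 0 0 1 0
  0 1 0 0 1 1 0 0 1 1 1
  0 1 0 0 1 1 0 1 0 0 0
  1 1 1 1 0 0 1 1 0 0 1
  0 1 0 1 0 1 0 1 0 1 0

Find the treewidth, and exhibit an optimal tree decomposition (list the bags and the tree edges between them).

Treewidth 3.
One such decomposition:
Bags: B1 = {1, 2, 3, 9}  B2 = {1, 3, 9, 10}  B3 = {0, 1, 3, 9}  B4 = {1, 7, 9, 10}  B5 = {0, 1, 6, 9}  B6 = {1, 5, 7, 10}  B7 = {1, 5, 7, 8}  B8 = {1, 4, 7, 8}
Tree: B1–B2, B1–B3, B2–B4, B3–B5, B4–B6, B6–B7, B7–B8

The largest bag has 4 vertices, giving width 3; this decomposition certifies tw(G) ≤ 3. Conversely, {1, 4, 7, 8} is a clique of size 4, and the vertices of any clique must share a bag in every tree decomposition; so some bag has ≥ 4 vertices and tw(G) ≥ 3. Hence tw(G) = 3 exactly.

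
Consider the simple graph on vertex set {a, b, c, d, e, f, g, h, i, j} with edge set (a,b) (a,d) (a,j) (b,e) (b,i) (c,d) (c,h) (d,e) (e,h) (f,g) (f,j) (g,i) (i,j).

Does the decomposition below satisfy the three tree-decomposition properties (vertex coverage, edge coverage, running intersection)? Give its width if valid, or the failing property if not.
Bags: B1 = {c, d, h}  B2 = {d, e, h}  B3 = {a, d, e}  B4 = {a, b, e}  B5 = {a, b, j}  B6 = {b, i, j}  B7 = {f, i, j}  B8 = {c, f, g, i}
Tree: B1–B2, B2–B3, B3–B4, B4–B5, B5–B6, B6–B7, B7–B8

A tree decomposition must satisfy three properties: every vertex lies in some bag; for every edge, both endpoints lie together in some bag; and for every vertex, the bags containing it form a connected subtree. Here bags containing vertex c are not connected in the tree, so the decomposition is invalid.

No — bags containing vertex c are not connected in the tree.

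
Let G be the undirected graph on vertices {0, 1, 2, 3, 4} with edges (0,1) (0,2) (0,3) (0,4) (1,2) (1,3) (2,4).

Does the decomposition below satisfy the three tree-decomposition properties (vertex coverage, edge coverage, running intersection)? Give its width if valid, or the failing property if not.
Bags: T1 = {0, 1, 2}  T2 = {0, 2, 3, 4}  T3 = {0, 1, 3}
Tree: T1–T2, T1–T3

A tree decomposition must satisfy three properties: every vertex lies in some bag; for every edge, both endpoints lie together in some bag; and for every vertex, the bags containing it form a connected subtree. Here bags containing vertex 3 are not connected in the tree, so the decomposition is invalid.

No — bags containing vertex 3 are not connected in the tree.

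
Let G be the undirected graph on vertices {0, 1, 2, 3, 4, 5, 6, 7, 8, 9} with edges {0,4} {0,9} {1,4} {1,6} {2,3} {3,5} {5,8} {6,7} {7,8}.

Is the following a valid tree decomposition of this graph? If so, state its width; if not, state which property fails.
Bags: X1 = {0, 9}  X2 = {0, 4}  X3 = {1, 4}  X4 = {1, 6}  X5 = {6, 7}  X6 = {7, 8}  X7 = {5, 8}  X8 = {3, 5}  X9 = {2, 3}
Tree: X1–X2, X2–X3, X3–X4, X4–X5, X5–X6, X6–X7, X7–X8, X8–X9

Yes; width 1.

Vertex coverage: the bags together contain {0, 1, 2, 3, 4, 5, 6, 7, 8, 9}, the full vertex set. Edge coverage: each edge of G has both endpoints in at least one bag. Running intersection: for every vertex, the bags containing it form a connected subtree. All three properties hold, so this is a valid tree decomposition of width max|bag| − 1 = 1, and hence tw(G) ≤ 1.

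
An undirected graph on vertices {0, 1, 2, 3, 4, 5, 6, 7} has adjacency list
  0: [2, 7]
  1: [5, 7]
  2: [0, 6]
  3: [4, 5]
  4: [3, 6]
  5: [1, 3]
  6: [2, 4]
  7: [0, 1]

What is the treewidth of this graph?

2

A width-2 tree decomposition is:
Bags: B1 = {3, 4, 6}  B2 = {3, 5, 6}  B3 = {1, 5, 6}  B4 = {1, 6, 7}  B5 = {0, 6, 7}  B6 = {0, 2, 6}
Tree: B1–B2, B2–B3, B3–B4, B4–B5, B5–B6
Each bag holds 3 vertices, so the decomposition has width 2, which upper-bounds the treewidth. The edges 6–4–3–5–1–7–0–2–6 form a cycle, so G is not a tree and its treewidth is at least 2. Combining the bounds, tw(G) = 2.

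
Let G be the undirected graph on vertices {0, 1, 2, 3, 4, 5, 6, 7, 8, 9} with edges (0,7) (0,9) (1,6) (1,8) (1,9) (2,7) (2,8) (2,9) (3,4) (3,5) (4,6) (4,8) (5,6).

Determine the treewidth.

A width-2 tree decomposition is:
Bags: B1 = {0, 7, 9}  B2 = {2, 7, 9}  B3 = {1, 2, 9}  B4 = {1, 2, 8}  B5 = {1, 6, 8}  B6 = {4, 6, 8}  B7 = {4, 5, 6}  B8 = {3, 4, 5}
Tree: B1–B2, B2–B3, B3–B4, B4–B5, B5–B6, B6–B7, B7–B8
The largest bag has 3 vertices, giving width 2; this decomposition certifies tw(G) ≤ 2. Since 0–7–2–9–0 is a cycle in G, G is not acyclic. Forests are exactly the graphs of treewidth ≤ 1, so tw(G) ≥ 2. Hence tw(G) = 2 exactly.

2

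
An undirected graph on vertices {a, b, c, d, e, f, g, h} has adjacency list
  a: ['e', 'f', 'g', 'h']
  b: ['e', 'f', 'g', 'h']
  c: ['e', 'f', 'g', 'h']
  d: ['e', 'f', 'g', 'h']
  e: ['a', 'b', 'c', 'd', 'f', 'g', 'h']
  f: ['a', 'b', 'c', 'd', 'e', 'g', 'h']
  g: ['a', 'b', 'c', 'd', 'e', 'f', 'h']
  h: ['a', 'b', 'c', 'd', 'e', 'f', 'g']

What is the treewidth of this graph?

A width-4 tree decomposition is:
Bags: B1 = {c, e, f, g, h}  B2 = {d, e, f, g, h}  B3 = {b, e, f, g, h}  B4 = {a, e, f, g, h}
Tree: B1–B2, B2–B3, B2–B4
Every bag has size at most 5, so the width is 5 − 1 = 4 and tw(G) ≤ 4. For the lower bound, the 5 vertices {d, e, f, g, h} are pairwise adjacent, and any tree decomposition puts a clique entirely inside one bag — forcing width ≥ 4. Hence tw(G) = 4 exactly.

4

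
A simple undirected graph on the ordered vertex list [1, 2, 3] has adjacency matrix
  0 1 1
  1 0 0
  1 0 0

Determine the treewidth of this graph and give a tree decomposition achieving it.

Every bag has size at most 2, so the width is 2 − 1 = 1 and tw(G) ≤ 1. Since G has at least one edge (e.g. 3–1), it is not an edgeless graph, so tw(G) ≥ 1. Hence tw(G) = 1 exactly.

Treewidth 1.
One such decomposition:
Bags: B1 = {1, 3}  B2 = {1, 2}
Tree: B1–B2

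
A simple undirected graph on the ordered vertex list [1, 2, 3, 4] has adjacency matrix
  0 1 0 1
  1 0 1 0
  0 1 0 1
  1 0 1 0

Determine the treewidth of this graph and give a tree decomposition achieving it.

Every bag has size at most 3, so the width is 3 − 1 = 2 and tw(G) ≤ 2. For the lower bound, G contains the cycle 1–4–3–2–1, so G is not a forest; only forests have treewidth ≤ 1, hence tw(G) ≥ 2. Combining the bounds, tw(G) = 2.

Treewidth 2.
Bags: B1 = {1, 3, 4}  B2 = {1, 2, 3}
Tree: B1–B2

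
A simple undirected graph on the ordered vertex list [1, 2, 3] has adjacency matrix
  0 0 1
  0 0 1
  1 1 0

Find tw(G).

A width-1 tree decomposition is:
Bags: B1 = {1, 3}  B2 = {2, 3}
Tree: B1–B2
Every bag has size at most 2, so the width is 2 − 1 = 1 and tw(G) ≤ 1. G has an edge, so its treewidth is at least 1. Hence tw(G) = 1 exactly.

1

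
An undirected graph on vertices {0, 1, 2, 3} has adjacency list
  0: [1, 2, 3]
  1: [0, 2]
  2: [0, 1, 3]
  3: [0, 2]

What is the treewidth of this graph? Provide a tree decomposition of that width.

Each bag holds 3 vertices, so the decomposition has width 2, which upper-bounds the treewidth. For the lower bound, the 3 vertices {0, 1, 2} are pairwise adjacent, and any tree decomposition puts a clique entirely inside one bag — forcing width ≥ 2. Therefore the treewidth is 2.

Treewidth 2.
Bags: B1 = {0, 2, 3}  B2 = {0, 1, 2}
Tree: B1–B2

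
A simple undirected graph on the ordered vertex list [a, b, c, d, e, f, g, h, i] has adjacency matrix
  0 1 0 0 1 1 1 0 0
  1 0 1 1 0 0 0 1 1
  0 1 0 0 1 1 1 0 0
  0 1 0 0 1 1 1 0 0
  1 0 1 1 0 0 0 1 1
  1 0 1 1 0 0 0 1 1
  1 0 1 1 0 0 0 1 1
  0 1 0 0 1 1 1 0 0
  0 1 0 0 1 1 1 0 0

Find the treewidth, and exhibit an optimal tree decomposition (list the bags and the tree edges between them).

The largest bag has 5 vertices, giving width 4; this decomposition certifies tw(G) ≤ 4. For the lower bound: the 5 vertex sets {e,i}, {a,g}, {b,h}, {f}, {c} are disjoint, each induces a connected subgraph, and every pair is joined by at least one edge of G. Contracting each set to a single vertex therefore yields K_{5} as a minor, and since treewidth is minor-monotone, tw(G) ≥ tw(K_{5}) = 4. Therefore the treewidth is 4.

Treewidth 4.
One such decomposition:
Bags: B1 = {b, e, f, g, i}  B2 = {a, b, e, f, g}  B3 = {b, e, f, g, h}  B4 = {b, c, e, f, g}  B5 = {b, d, e, f, g}
Tree: B1–B2, B2–B3, B3–B4, B4–B5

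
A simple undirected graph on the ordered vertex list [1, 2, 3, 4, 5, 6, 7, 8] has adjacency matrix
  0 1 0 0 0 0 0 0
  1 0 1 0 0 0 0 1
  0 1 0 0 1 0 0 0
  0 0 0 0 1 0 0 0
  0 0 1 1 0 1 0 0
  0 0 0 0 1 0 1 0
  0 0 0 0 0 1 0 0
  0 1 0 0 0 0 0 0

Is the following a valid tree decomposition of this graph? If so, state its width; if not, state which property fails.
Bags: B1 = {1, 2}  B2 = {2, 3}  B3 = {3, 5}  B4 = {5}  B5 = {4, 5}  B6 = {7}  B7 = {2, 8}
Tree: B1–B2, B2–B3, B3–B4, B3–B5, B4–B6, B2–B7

A tree decomposition must satisfy three properties: every vertex lies in some bag; for every edge, both endpoints lie together in some bag; and for every vertex, the bags containing it form a connected subtree. Here vertex 6 appears in no bag, so the decomposition is invalid.

No — vertex 6 appears in no bag.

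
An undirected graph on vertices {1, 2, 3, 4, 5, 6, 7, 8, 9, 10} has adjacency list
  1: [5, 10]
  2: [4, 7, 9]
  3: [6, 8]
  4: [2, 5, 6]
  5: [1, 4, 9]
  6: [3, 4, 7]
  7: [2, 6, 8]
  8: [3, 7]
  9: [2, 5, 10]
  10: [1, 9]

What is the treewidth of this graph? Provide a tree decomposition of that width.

Each bag holds 3 vertices, so the decomposition has width 2, which upper-bounds the treewidth. The edges 10–1–5–9–10 form a cycle, so G is not a tree and its treewidth is at least 2. The upper and lower bounds meet at 2, so that is the treewidth.

Treewidth 2.
One such decomposition:
Bags: B1 = {1, 9, 10}  B2 = {1, 5, 9}  B3 = {2, 5, 9}  B4 = {2, 4, 5}  B5 = {2, 4, 7}  B6 = {4, 6, 7}  B7 = {6, 7, 8}  B8 = {3, 6, 8}
Tree: B1–B2, B2–B3, B3–B4, B4–B5, B5–B6, B6–B7, B7–B8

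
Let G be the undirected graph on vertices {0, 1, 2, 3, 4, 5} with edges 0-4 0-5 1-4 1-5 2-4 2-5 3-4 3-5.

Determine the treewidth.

A width-2 tree decomposition is:
Bags: B1 = {3, 4, 5}  B2 = {2, 4, 5}  B3 = {1, 4, 5}  B4 = {0, 4, 5}
Tree: B1–B2, B2–B3, B3–B4
The largest bag has 3 vertices, giving width 2; this decomposition certifies tw(G) ≤ 2. The edges 3–4–2–5–3 form a cycle, so G is not a tree and its treewidth is at least 2. Combining the bounds, tw(G) = 2.

2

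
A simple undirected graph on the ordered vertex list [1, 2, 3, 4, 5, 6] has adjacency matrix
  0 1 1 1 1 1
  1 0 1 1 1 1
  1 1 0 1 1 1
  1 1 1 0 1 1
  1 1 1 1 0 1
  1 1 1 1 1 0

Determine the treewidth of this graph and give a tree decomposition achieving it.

With just one bag of size 6, the width is 6 − 1 = 5, so tw(G) ≤ 5. On the other hand G contains the 6-clique {1, 2, 3, 4, 5, 6}. A clique must lie in a single bag of any decomposition, so no decomposition can have width below 5. Combining the bounds, tw(G) = 5.

Treewidth 5.
One optimal decomposition is:
Bags: B1 = {1, 2, 3, 4, 5, 6}
Tree: (single bag)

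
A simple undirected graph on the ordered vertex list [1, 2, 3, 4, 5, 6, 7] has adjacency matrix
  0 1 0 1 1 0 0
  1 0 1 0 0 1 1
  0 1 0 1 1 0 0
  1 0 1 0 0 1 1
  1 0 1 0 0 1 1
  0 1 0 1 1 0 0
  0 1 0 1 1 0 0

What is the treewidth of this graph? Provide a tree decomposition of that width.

Each bag holds 4 vertices, so the decomposition has width 3, which upper-bounds the treewidth. For the lower bound: the 4 vertex sets {5,6}, {1,2}, {4}, {7} are disjoint, each induces a connected subgraph, and every pair is joined by at least one edge of G. Contracting each set to a single vertex therefore yields K_{4} as a minor, and since treewidth is minor-monotone, tw(G) ≥ tw(K_{4}) = 3. Therefore the treewidth is 3.

Treewidth 3.
One optimal decomposition is:
Bags: B1 = {2, 4, 5, 6}  B2 = {1, 2, 4, 5}  B3 = {2, 4, 5, 7}  B4 = {2, 3, 4, 5}
Tree: B1–B2, B2–B3, B3–B4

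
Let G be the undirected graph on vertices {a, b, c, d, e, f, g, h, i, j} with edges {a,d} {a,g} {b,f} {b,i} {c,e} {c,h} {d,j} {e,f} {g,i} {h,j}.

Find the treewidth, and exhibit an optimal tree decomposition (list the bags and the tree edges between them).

The largest bag has 3 vertices, giving width 2; this decomposition certifies tw(G) ≤ 2. For the lower bound, G contains the cycle i–g–a–d–j–h–c–e–f–b–i, so G is not a forest; only forests have treewidth ≤ 1, hence tw(G) ≥ 2. Combining the bounds, tw(G) = 2.

Treewidth 2.
Bags: B1 = {a, g, i}  B2 = {a, d, i}  B3 = {d, i, j}  B4 = {h, i, j}  B5 = {c, h, i}  B6 = {c, e, i}  B7 = {e, f, i}  B8 = {b, f, i}
Tree: B1–B2, B2–B3, B3–B4, B4–B5, B5–B6, B6–B7, B7–B8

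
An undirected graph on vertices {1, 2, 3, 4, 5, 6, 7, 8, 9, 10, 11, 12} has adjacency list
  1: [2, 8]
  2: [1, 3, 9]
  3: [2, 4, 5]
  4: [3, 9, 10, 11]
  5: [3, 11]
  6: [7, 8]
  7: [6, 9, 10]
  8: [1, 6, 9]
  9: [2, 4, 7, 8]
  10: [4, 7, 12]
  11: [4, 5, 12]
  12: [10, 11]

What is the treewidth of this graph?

3

A width-3 tree decomposition is:
Bags: B1 = {3, 5, 11, 12}  B2 = {3, 4, 11, 12}  B3 = {3, 4, 10, 12}  B4 = {2, 3, 4, 10}  B5 = {2, 4, 9, 10}  B6 = {2, 7, 9, 10}  B7 = {1, 2, 7, 9}  B8 = {1, 7, 8, 9}  B9 = {1, 6, 7, 8}
Tree: B1–B2, B2–B3, B3–B4, B4–B5, B5–B6, B6–B7, B7–B8, B8–B9
Every bag has size at most 4, so the width is 4 − 1 = 3 and tw(G) ≤ 3. For the lower bound: the 4 vertex sets {5,11,12}, {3}, {4}, {2,7,9,10} are disjoint, each induces a connected subgraph, and every pair is joined by at least one edge of G. Contracting each set to a single vertex therefore yields K_{4} as a minor, and since treewidth is minor-monotone, tw(G) ≥ tw(K_{4}) = 3. Hence tw(G) = 3 exactly.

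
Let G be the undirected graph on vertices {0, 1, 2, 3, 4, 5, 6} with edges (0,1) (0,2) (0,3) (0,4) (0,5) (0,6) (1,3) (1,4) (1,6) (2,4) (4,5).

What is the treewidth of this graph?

A width-2 tree decomposition is:
Bags: B1 = {0, 4, 5}  B2 = {0, 2, 4}  B3 = {0, 1, 4}  B4 = {0, 1, 6}  B5 = {0, 1, 3}
Tree: B1–B2, B2–B3, B3–B4, B3–B5
Every bag has size at most 3, so the width is 3 − 1 = 2 and tw(G) ≤ 2. Conversely, {0, 1, 3} is a clique of size 3, and the vertices of any clique must share a bag in every tree decomposition; so some bag has ≥ 3 vertices and tw(G) ≥ 2. Hence tw(G) = 2 exactly.

2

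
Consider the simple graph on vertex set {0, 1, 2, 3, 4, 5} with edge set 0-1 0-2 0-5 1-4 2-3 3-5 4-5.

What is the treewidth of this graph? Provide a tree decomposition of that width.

Treewidth 2.
One such decomposition:
Bags: B1 = {1, 4, 5}  B2 = {0, 1, 5}  B3 = {0, 3, 5}  B4 = {0, 2, 3}
Tree: B1–B2, B2–B3, B3–B4

Each bag holds 3 vertices, so the decomposition has width 2, which upper-bounds the treewidth. Since 4–1–0–5–4 is a cycle in G, G is not acyclic. Forests are exactly the graphs of treewidth ≤ 1, so tw(G) ≥ 2. The upper and lower bounds meet at 2, so that is the treewidth.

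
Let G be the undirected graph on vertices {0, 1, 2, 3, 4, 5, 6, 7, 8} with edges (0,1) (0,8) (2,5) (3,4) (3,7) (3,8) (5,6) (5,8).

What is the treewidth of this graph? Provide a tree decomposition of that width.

Each bag holds 2 vertices, so the decomposition has width 1, which upper-bounds the treewidth. Since G has at least one edge (e.g. 5–8), it is not an edgeless graph, so tw(G) ≥ 1. The upper and lower bounds meet at 1, so that is the treewidth.

Treewidth 1.
One such decomposition:
Bags: B1 = {5, 8}  B2 = {0, 8}  B3 = {3, 8}  B4 = {3, 4}  B5 = {5, 6}  B6 = {0, 1}  B7 = {2, 5}  B8 = {3, 7}
Tree: B1–B2, B2–B3, B3–B4, B1–B5, B2–B6, B5–B7, B4–B8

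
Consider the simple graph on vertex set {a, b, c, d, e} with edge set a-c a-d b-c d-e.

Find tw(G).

1

A width-1 tree decomposition is:
Bags: B1 = {b, c}  B2 = {a, c}  B3 = {a, d}  B4 = {d, e}
Tree: B1–B2, B2–B3, B3–B4
The largest bag has 2 vertices, giving width 1; this decomposition certifies tw(G) ≤ 1. G has an edge, so its treewidth is at least 1. Therefore the treewidth is 1.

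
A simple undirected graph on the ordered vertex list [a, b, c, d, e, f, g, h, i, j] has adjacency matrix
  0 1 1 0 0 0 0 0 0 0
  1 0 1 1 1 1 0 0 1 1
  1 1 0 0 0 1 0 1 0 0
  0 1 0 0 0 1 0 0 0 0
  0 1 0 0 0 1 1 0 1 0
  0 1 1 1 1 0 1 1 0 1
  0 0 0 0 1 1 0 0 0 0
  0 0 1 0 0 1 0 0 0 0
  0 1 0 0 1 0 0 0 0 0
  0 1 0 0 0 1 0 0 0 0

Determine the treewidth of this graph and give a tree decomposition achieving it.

Treewidth 2.
Bags: B1 = {b, e, f}  B2 = {e, f, g}  B3 = {b, c, f}  B4 = {a, b, c}  B5 = {b, f, j}  B6 = {b, d, f}  B7 = {b, e, i}  B8 = {c, f, h}
Tree: B1–B2, B1–B3, B3–B4, B3–B5, B5–B6, B1–B7, B3–B8

Each bag holds 3 vertices, so the decomposition has width 2, which upper-bounds the treewidth. For the lower bound, the 3 vertices {a, b, c} are pairwise adjacent, and any tree decomposition puts a clique entirely inside one bag — forcing width ≥ 2. Combining the bounds, tw(G) = 2.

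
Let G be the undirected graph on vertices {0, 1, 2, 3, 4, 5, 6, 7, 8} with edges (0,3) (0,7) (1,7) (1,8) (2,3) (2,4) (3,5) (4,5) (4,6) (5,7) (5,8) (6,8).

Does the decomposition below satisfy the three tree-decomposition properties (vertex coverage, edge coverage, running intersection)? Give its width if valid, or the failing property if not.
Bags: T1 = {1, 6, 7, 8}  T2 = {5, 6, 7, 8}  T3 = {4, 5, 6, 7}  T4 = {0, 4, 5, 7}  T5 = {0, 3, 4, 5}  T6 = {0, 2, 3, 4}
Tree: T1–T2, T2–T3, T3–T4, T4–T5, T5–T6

Yes; width 3.

Every vertex of G appears in some bag (union = {0, 1, 2, 3, 4, 5, 6, 7, 8}); every edge is covered by a bag; and for each vertex v the set of bags containing v is connected in the bag tree. The decomposition is therefore valid. The largest bag has 4 vertices, so the width is 3.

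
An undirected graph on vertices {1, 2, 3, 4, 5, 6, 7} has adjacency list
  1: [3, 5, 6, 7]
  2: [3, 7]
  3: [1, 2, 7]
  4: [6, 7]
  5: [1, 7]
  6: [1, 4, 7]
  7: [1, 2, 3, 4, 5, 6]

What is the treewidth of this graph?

A width-2 tree decomposition is:
Bags: B1 = {1, 6, 7}  B2 = {1, 5, 7}  B3 = {1, 3, 7}  B4 = {2, 3, 7}  B5 = {4, 6, 7}
Tree: B1–B2, B1–B3, B3–B4, B1–B5
Each bag holds 3 vertices, so the decomposition has width 2, which upper-bounds the treewidth. Conversely, {1, 3, 7} is a clique of size 3, and the vertices of any clique must share a bag in every tree decomposition; so some bag has ≥ 3 vertices and tw(G) ≥ 2. Hence tw(G) = 2 exactly.

2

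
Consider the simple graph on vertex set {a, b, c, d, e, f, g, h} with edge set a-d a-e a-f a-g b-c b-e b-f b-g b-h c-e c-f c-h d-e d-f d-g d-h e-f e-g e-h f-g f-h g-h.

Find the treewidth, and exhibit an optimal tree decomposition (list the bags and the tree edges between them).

Every bag has size at most 5, so the width is 5 − 1 = 4 and tw(G) ≤ 4. Conversely, {d, e, f, g, h} is a clique of size 5, and the vertices of any clique must share a bag in every tree decomposition; so some bag has ≥ 5 vertices and tw(G) ≥ 4. The upper and lower bounds meet at 4, so that is the treewidth.

Treewidth 4.
One such decomposition:
Bags: B1 = {d, e, f, g, h}  B2 = {a, d, e, f, g}  B3 = {b, e, f, g, h}  B4 = {b, c, e, f, h}
Tree: B1–B2, B1–B3, B3–B4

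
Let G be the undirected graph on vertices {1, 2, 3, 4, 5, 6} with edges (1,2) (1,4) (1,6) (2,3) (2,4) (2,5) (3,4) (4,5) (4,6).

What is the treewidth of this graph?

2

A width-2 tree decomposition is:
Bags: B1 = {1, 4, 6}  B2 = {1, 2, 4}  B3 = {2, 3, 4}  B4 = {2, 4, 5}
Tree: B1–B2, B2–B3, B2–B4
Every bag has size at most 3, so the width is 3 − 1 = 2 and tw(G) ≤ 2. For the lower bound, the 3 vertices {1, 2, 4} are pairwise adjacent, and any tree decomposition puts a clique entirely inside one bag — forcing width ≥ 2. The upper and lower bounds meet at 2, so that is the treewidth.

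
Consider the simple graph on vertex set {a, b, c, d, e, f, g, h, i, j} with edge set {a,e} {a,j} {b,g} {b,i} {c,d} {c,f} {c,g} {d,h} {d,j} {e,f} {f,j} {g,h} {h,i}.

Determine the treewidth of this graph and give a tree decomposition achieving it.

Treewidth 2.
One such decomposition:
Bags: B1 = {b, g, i}  B2 = {g, h, i}  B3 = {c, g, h}  B4 = {c, d, h}  B5 = {c, d, f}  B6 = {d, f, j}  B7 = {e, f, j}  B8 = {a, e, j}
Tree: B1–B2, B2–B3, B3–B4, B4–B5, B5–B6, B6–B7, B7–B8

Each bag holds 3 vertices, so the decomposition has width 2, which upper-bounds the treewidth. Since b–i–h–g–b is a cycle in G, G is not acyclic. Forests are exactly the graphs of treewidth ≤ 1, so tw(G) ≥ 2. Combining the bounds, tw(G) = 2.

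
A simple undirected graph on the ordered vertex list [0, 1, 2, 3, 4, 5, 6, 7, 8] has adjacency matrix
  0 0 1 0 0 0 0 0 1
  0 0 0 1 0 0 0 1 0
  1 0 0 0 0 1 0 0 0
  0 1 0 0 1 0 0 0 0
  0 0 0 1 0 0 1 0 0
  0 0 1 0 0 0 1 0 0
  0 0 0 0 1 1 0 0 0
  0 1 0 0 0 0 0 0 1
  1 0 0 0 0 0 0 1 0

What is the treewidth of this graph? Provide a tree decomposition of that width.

Treewidth 2.
One optimal decomposition is:
Bags: B1 = {1, 3, 7}  B2 = {3, 7, 8}  B3 = {0, 3, 8}  B4 = {0, 2, 3}  B5 = {2, 3, 5}  B6 = {3, 5, 6}  B7 = {3, 4, 6}
Tree: B1–B2, B2–B3, B3–B4, B4–B5, B5–B6, B6–B7

The largest bag has 3 vertices, giving width 2; this decomposition certifies tw(G) ≤ 2. Since 3–1–7–8–0–2–5–6–4–3 is a cycle in G, G is not acyclic. Forests are exactly the graphs of treewidth ≤ 1, so tw(G) ≥ 2. The upper and lower bounds meet at 2, so that is the treewidth.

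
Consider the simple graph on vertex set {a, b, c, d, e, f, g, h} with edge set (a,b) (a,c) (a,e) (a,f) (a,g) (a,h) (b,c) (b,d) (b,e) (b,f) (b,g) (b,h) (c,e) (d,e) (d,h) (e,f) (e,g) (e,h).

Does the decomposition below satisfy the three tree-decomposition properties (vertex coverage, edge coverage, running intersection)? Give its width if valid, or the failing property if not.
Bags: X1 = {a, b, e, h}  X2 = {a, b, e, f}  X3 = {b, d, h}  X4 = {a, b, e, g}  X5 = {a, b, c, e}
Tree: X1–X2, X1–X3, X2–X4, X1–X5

No — edge (e,d) lies in no bag.

A tree decomposition must satisfy three properties: every vertex lies in some bag; for every edge, both endpoints lie together in some bag; and for every vertex, the bags containing it form a connected subtree. Here edge (e,d) lies in no bag, so the decomposition is invalid.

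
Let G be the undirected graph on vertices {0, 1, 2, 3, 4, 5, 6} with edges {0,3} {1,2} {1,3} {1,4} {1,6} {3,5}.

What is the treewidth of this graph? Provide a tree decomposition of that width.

Each bag holds 2 vertices, so the decomposition has width 1, which upper-bounds the treewidth. Any graph with an edge has treewidth ≥ 1, and G has the edge 5–3. Therefore the treewidth is 1.

Treewidth 1.
One optimal decomposition is:
Bags: B1 = {3, 5}  B2 = {1, 3}  B3 = {1, 6}  B4 = {1, 2}  B5 = {0, 3}  B6 = {1, 4}
Tree: B1–B2, B2–B3, B2–B4, B2–B5, B2–B6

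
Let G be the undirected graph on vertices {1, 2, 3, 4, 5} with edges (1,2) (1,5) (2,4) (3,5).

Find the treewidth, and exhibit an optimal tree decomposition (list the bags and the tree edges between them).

The largest bag has 2 vertices, giving width 1; this decomposition certifies tw(G) ≤ 1. G has an edge, so its treewidth is at least 1. Hence tw(G) = 1 exactly.

Treewidth 1.
One optimal decomposition is:
Bags: B1 = {3, 5}  B2 = {1, 5}  B3 = {1, 2}  B4 = {2, 4}
Tree: B1–B2, B2–B3, B3–B4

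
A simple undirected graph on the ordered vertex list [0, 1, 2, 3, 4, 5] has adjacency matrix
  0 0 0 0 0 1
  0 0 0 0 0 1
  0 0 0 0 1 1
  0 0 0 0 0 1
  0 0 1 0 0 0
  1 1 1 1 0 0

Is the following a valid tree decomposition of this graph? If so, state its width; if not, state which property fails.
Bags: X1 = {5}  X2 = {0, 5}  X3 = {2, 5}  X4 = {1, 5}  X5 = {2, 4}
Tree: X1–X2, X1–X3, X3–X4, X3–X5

A tree decomposition must satisfy three properties: every vertex lies in some bag; for every edge, both endpoints lie together in some bag; and for every vertex, the bags containing it form a connected subtree. Here vertex 3 appears in no bag, so the decomposition is invalid.

No — vertex 3 appears in no bag.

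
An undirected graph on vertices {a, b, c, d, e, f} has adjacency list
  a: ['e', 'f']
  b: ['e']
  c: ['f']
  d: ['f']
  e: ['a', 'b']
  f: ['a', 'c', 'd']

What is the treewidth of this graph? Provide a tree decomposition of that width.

Each bag holds 2 vertices, so the decomposition has width 1, which upper-bounds the treewidth. Since G has at least one edge (e.g. f–c), it is not an edgeless graph, so tw(G) ≥ 1. The upper and lower bounds meet at 1, so that is the treewidth.

Treewidth 1.
Bags: B1 = {c, f}  B2 = {a, f}  B3 = {d, f}  B4 = {a, e}  B5 = {b, e}
Tree: B1–B2, B2–B3, B2–B4, B4–B5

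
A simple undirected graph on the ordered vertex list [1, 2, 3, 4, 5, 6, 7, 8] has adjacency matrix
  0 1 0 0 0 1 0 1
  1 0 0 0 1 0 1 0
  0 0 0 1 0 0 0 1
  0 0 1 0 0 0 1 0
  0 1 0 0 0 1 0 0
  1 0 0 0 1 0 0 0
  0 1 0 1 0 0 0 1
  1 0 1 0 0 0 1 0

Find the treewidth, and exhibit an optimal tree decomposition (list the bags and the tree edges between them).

Treewidth 2.
One such decomposition:
Bags: B1 = {2, 5, 6}  B2 = {1, 2, 6}  B3 = {1, 2, 7}  B4 = {1, 7, 8}  B5 = {4, 7, 8}  B6 = {3, 4, 8}
Tree: B1–B2, B2–B3, B3–B4, B4–B5, B5–B6

The largest bag has 3 vertices, giving width 2; this decomposition certifies tw(G) ≤ 2. Since 5–6–1–2–5 is a cycle in G, G is not acyclic. Forests are exactly the graphs of treewidth ≤ 1, so tw(G) ≥ 2. Combining the bounds, tw(G) = 2.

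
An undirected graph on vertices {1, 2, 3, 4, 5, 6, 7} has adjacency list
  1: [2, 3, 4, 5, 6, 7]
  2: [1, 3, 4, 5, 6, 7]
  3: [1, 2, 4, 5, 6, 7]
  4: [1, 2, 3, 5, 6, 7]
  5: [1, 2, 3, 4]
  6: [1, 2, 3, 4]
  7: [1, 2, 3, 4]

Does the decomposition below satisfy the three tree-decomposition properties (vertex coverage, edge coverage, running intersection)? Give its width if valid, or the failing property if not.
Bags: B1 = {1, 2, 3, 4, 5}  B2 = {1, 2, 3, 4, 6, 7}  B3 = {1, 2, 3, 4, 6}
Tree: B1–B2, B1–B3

No — bags containing vertex 6 are not connected in the tree.

A tree decomposition must satisfy three properties: every vertex lies in some bag; for every edge, both endpoints lie together in some bag; and for every vertex, the bags containing it form a connected subtree. Here bags containing vertex 6 are not connected in the tree, so the decomposition is invalid.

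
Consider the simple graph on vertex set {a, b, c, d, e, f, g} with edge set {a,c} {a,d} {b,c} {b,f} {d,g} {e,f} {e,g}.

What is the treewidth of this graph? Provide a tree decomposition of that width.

Treewidth 2.
One optimal decomposition is:
Bags: B1 = {e, f, g}  B2 = {b, f, g}  B3 = {b, c, g}  B4 = {a, c, g}  B5 = {a, d, g}
Tree: B1–B2, B2–B3, B3–B4, B4–B5

The largest bag has 3 vertices, giving width 2; this decomposition certifies tw(G) ≤ 2. The edges g–e–f–b–c–a–d–g form a cycle, so G is not a tree and its treewidth is at least 2. Therefore the treewidth is 2.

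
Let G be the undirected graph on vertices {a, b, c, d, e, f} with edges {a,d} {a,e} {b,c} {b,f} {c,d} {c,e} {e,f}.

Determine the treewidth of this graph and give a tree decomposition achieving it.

Each bag holds 3 vertices, so the decomposition has width 2, which upper-bounds the treewidth. Since a–d–c–e–a is a cycle in G, G is not acyclic. Forests are exactly the graphs of treewidth ≤ 1, so tw(G) ≥ 2. The upper and lower bounds meet at 2, so that is the treewidth.

Treewidth 2.
One such decomposition:
Bags: B1 = {a, d, e}  B2 = {c, d, e}  B3 = {c, e, f}  B4 = {b, c, f}
Tree: B1–B2, B2–B3, B3–B4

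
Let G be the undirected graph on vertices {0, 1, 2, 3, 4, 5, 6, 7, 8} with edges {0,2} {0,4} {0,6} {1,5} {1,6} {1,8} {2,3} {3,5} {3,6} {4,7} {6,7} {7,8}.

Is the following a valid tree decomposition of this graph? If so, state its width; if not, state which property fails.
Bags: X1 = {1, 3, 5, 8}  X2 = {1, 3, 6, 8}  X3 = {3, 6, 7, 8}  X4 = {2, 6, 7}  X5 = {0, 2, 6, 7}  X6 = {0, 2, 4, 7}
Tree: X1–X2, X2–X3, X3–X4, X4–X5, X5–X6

No — edge (3,2) lies in no bag.

A tree decomposition must satisfy three properties: every vertex lies in some bag; for every edge, both endpoints lie together in some bag; and for every vertex, the bags containing it form a connected subtree. Here edge (3,2) lies in no bag, so the decomposition is invalid.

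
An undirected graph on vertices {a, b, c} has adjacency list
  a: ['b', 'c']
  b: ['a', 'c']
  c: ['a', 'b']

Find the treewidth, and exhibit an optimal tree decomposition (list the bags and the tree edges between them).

Treewidth 2.
One optimal decomposition is:
Bags: B1 = {a, b, c}
Tree: (single bag)

With just one bag of size 3, the width is 3 − 1 = 2, so tw(G) ≤ 2. For the lower bound, the 3 vertices {a, b, c} are pairwise adjacent, and any tree decomposition puts a clique entirely inside one bag — forcing width ≥ 2. Therefore the treewidth is 2.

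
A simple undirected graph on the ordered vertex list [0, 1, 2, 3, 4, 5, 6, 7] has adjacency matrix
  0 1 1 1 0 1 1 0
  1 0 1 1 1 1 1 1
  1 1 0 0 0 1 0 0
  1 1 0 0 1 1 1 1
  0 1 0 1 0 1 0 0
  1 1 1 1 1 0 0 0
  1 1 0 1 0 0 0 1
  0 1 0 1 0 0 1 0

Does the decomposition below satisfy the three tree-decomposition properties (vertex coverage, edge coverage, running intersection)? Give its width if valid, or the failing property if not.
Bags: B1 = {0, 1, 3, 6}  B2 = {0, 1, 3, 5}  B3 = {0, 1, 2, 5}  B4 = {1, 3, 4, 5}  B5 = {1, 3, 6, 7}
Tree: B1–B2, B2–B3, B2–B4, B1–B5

Checking the three conditions: (i) the bags cover all of {0, 1, 2, 3, 4, 5, 6, 7}; (ii) for each edge, some bag contains both endpoints; (iii) the bags containing any fixed vertex form a subtree. All hold, so the decomposition is valid with width 4 − 1 = 3.

Yes; width 3.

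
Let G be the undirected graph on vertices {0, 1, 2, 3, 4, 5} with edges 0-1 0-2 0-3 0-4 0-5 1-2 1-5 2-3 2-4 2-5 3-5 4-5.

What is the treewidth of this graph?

A width-3 tree decomposition is:
Bags: B1 = {0, 2, 4, 5}  B2 = {0, 1, 2, 5}  B3 = {0, 2, 3, 5}
Tree: B1–B2, B1–B3
Each bag holds 4 vertices, so the decomposition has width 3, which upper-bounds the treewidth. For the lower bound, the 4 vertices {0, 1, 2, 5} are pairwise adjacent, and any tree decomposition puts a clique entirely inside one bag — forcing width ≥ 3. Combining the bounds, tw(G) = 3.

3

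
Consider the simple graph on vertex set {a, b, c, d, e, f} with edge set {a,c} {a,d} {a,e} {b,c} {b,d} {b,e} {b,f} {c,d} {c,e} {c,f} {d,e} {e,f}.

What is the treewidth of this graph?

3

A width-3 tree decomposition is:
Bags: B1 = {b, c, d, e}  B2 = {b, c, e, f}  B3 = {a, c, d, e}
Tree: B1–B2, B1–B3
Every bag has size at most 4, so the width is 4 − 1 = 3 and tw(G) ≤ 3. For the lower bound, the 4 vertices {a, c, d, e} are pairwise adjacent, and any tree decomposition puts a clique entirely inside one bag — forcing width ≥ 3. The upper and lower bounds meet at 3, so that is the treewidth.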